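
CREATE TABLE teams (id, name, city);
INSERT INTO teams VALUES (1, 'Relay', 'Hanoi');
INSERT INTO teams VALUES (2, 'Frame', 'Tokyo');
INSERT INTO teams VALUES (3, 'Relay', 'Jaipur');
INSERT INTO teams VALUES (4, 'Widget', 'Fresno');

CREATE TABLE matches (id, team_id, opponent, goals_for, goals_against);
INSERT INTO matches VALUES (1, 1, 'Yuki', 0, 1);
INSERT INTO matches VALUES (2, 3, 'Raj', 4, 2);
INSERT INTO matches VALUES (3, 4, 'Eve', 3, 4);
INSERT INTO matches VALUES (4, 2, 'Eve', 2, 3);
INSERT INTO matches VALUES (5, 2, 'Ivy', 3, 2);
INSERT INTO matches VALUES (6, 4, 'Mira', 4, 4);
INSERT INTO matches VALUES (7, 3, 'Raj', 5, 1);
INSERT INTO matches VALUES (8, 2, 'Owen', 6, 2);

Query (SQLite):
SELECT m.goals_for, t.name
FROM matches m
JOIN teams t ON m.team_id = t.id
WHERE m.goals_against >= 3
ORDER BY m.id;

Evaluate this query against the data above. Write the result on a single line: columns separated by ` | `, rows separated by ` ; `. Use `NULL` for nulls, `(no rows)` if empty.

3 | Widget ; 2 | Frame ; 4 | Widget

Each matches row matches the teams row where team_id = teams.id.
Then keep rows with m.goals_against >= 3.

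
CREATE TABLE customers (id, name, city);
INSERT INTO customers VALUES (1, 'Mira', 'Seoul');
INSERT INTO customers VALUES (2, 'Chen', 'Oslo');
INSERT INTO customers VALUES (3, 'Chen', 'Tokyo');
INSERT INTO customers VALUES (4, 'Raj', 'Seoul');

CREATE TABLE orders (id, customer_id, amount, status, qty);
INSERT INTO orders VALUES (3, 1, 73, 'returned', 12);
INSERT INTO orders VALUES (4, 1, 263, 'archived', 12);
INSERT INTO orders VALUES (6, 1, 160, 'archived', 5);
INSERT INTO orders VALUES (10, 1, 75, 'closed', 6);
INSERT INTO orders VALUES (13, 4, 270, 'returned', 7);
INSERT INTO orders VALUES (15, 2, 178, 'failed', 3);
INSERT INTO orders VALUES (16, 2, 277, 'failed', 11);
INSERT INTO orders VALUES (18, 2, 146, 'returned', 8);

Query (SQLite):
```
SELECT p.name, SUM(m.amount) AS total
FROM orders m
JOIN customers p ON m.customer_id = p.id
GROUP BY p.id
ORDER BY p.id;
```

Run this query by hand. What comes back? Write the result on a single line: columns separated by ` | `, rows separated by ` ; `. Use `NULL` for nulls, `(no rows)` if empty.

Join each orders row to its customers via customer_id.
Group joined rows by customers.id; compute SUM(m.amount) per group.
  1: ids {3, 4, 6, 10} → SUM(m.amount)=571
  2: ids {15, 16, 18} → SUM(m.amount)=601
  4: ids {13} → SUM(m.amount)=270

Mira | 571 ; Chen | 601 ; Raj | 270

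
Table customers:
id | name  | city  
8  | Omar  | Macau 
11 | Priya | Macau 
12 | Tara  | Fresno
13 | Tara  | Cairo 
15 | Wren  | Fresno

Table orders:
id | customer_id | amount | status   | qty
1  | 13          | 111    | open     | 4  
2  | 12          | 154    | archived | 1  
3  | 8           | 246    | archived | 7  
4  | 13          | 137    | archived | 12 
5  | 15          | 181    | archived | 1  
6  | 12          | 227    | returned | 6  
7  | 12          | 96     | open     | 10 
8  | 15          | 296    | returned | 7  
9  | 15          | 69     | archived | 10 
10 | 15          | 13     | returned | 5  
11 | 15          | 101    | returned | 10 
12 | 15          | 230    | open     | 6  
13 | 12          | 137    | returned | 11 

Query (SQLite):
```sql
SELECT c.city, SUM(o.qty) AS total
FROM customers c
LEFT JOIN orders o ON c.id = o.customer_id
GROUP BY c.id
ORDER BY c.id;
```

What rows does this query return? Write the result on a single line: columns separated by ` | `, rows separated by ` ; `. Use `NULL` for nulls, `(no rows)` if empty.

Macau | 7 ; Macau | NULL ; Fresno | 28 ; Cairo | 16 ; Fresno | 39

LEFT JOIN keeps every customers row; unmatched ones get NULL for orders columns.
Group by customers.id and compute SUM(o.qty). SUM over an all-NULL group is NULL.
  8: ids {3} → SUM(o.qty)=7
  11: ids {—} → SUM(o.qty)=NULL
  12: ids {2, 6, 7, 13} → SUM(o.qty)=28
  13: ids {1, 4} → SUM(o.qty)=16
  15: ids {5, 8, 9, 10, 11, 12} → SUM(o.qty)=39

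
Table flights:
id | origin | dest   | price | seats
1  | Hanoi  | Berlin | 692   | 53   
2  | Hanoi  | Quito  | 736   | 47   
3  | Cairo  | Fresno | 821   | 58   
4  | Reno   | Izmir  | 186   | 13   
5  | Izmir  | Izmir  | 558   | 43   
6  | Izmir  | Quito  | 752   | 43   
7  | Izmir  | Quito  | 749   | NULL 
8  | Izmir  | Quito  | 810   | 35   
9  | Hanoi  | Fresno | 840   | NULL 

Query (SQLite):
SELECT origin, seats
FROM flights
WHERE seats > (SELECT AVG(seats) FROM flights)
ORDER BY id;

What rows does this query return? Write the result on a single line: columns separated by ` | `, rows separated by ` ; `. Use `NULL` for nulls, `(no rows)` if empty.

Scalar subquery: AVG(seats) over all flights rows = 41.714286 (≈; comparison uses full precision).
Keep rows where seats > that value.

Hanoi | 53 ; Hanoi | 47 ; Cairo | 58 ; Izmir | 43 ; Izmir | 43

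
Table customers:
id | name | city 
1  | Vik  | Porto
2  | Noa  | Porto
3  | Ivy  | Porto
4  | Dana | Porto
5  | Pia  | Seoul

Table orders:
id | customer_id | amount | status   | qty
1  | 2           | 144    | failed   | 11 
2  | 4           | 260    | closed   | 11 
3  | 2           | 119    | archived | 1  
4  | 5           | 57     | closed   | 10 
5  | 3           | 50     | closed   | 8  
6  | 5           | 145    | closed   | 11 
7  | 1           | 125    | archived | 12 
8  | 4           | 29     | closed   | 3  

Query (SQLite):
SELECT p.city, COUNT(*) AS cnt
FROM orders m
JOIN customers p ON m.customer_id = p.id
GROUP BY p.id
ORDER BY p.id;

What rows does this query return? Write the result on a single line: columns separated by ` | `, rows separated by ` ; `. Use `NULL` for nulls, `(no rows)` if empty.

Porto | 1 ; Porto | 2 ; Porto | 1 ; Porto | 2 ; Seoul | 2

Join each orders row to its customers via customer_id.
Group joined rows by customers.id; compute COUNT(*) per group.
  1: ids {7} → COUNT(*)=1
  2: ids {1, 3} → COUNT(*)=2
  3: ids {5} → COUNT(*)=1
  4: ids {2, 8} → COUNT(*)=2
  5: ids {4, 6} → COUNT(*)=2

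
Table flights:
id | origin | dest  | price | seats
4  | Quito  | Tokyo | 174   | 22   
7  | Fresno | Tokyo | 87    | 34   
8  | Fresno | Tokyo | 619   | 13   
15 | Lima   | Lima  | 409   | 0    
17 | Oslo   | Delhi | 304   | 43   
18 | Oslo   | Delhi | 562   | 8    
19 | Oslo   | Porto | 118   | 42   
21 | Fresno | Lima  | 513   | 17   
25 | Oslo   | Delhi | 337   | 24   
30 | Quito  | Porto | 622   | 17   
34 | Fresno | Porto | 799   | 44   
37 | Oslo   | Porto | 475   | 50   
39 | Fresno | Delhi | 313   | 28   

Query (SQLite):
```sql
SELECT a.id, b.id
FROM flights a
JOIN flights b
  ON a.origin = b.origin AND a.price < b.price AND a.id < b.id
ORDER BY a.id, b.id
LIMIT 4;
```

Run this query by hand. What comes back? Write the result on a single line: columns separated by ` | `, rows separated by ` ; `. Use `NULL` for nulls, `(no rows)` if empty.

4 | 30 ; 7 | 8 ; 7 | 21 ; 7 | 34

Pairs (a,b) with same origin, a.price < b.price, a.id < b.id.
origin groups: Fresno:{7,8,21,34,39} Lima:{15} Oslo:{17,18,19,25,37} Quito:{4,30}
Ordered by (a.id, b.id); first 4.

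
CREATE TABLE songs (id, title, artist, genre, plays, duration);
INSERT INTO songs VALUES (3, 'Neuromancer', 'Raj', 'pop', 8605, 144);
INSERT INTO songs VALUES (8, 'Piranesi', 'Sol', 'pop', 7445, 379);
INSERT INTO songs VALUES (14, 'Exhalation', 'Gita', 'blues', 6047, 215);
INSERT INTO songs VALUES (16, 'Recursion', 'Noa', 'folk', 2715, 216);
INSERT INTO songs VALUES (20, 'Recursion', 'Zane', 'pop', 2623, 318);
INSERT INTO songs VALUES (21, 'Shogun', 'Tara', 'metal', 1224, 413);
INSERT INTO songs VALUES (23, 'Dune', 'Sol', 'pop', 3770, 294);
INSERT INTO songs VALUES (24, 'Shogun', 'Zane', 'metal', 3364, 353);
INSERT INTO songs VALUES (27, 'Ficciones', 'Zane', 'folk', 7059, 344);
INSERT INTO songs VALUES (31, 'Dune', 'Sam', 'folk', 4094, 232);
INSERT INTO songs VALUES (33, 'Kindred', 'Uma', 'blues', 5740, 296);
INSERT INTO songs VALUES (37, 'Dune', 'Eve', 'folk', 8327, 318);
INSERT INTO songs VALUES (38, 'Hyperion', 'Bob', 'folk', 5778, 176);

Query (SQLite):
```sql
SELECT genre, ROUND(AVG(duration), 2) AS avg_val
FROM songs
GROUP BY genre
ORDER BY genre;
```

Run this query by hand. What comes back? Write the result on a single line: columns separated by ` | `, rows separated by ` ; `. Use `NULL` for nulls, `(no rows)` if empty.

Partition songs by genre; compute ROUND(AVG(duration), 2) within each group.
  blues: ids {14, 33} → ROUND(AVG(duration), 2)=255.5
  folk: ids {16, 27, 31, 37, 38} → ROUND(AVG(duration), 2)=257.2
  metal: ids {21, 24} → ROUND(AVG(duration), 2)=383
  pop: ids {3, 8, 20, 23} → ROUND(AVG(duration), 2)=283.75

blues | 255.5 ; folk | 257.2 ; metal | 383 ; pop | 283.75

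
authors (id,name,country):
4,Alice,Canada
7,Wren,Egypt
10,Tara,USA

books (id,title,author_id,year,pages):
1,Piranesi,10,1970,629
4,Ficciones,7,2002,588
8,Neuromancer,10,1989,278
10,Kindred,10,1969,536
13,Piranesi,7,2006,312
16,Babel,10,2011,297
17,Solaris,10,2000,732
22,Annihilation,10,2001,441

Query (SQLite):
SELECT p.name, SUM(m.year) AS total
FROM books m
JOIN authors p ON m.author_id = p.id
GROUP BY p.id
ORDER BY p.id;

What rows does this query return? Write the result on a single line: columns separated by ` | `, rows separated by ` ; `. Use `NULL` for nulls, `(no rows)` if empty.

Join each books row to its authors via author_id.
Group joined rows by authors.id; compute SUM(m.year) per group.
  7: ids {4, 13} → SUM(m.year)=4008
  10: ids {1, 8, 10, 16, 17, 22} → SUM(m.year)=11940

Wren | 4008 ; Tara | 11940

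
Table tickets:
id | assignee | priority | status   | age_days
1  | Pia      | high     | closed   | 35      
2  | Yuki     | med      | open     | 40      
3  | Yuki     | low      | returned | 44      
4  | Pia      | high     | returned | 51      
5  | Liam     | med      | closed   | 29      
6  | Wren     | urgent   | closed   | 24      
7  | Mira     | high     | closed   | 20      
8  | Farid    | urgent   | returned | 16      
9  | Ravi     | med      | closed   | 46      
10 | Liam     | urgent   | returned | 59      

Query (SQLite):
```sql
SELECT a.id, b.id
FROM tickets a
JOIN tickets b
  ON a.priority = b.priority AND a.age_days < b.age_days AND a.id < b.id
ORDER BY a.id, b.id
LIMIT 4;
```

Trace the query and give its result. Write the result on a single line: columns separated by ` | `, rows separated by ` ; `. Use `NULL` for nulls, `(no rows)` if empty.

1 | 4 ; 2 | 9 ; 5 | 9 ; 6 | 10

Pairs (a,b) with same priority, a.age_days < b.age_days, a.id < b.id.
priority groups: high:{1,4,7} low:{3} med:{2,5,9} urgent:{6,8,10}
Ordered by (a.id, b.id); first 4.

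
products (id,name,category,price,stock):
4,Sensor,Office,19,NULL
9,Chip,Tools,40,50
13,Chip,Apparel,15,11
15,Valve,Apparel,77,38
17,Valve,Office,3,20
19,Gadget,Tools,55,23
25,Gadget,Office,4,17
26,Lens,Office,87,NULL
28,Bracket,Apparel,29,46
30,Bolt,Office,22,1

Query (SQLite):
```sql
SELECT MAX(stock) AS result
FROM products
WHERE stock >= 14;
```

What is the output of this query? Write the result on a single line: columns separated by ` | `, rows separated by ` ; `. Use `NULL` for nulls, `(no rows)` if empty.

Rows where stock >= 14 → stock values: [50, 38, 20, 23, 17, 46].
MAX of non-NULL values = 50.

50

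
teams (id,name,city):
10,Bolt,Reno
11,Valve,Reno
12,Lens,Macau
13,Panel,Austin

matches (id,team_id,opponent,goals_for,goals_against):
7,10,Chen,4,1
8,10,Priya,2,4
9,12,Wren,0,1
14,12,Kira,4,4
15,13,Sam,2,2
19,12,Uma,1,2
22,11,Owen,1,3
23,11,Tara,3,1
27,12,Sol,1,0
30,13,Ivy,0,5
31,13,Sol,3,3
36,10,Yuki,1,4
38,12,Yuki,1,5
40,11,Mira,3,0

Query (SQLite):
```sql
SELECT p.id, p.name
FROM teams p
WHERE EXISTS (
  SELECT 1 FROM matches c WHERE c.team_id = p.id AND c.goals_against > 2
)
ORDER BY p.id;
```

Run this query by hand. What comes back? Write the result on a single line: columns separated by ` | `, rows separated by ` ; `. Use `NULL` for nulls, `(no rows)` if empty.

For each teams row, check whether any matches with matching team_id has goals_against > 2.
Keep rows where that is true.

10 | Bolt ; 11 | Valve ; 12 | Lens ; 13 | Panel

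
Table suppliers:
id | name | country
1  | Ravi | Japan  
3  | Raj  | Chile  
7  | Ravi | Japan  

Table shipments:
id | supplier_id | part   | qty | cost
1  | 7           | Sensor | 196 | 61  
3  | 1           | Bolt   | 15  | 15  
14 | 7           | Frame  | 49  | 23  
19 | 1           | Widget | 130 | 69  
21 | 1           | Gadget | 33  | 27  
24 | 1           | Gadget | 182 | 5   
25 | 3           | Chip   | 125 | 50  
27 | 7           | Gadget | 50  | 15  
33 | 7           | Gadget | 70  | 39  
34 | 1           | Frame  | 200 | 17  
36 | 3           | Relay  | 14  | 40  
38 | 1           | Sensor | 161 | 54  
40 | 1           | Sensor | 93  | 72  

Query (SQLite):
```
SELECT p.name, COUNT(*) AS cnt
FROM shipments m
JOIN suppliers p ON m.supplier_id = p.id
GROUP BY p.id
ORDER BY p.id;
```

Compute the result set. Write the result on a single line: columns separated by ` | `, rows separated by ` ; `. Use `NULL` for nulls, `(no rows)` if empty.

Join each shipments row to its suppliers via supplier_id.
Group joined rows by suppliers.id; compute COUNT(*) per group.
  1: ids {3, 19, 21, 24, 34, 38, 40} → COUNT(*)=7
  3: ids {25, 36} → COUNT(*)=2
  7: ids {1, 14, 27, 33} → COUNT(*)=4

Ravi | 7 ; Raj | 2 ; Ravi | 4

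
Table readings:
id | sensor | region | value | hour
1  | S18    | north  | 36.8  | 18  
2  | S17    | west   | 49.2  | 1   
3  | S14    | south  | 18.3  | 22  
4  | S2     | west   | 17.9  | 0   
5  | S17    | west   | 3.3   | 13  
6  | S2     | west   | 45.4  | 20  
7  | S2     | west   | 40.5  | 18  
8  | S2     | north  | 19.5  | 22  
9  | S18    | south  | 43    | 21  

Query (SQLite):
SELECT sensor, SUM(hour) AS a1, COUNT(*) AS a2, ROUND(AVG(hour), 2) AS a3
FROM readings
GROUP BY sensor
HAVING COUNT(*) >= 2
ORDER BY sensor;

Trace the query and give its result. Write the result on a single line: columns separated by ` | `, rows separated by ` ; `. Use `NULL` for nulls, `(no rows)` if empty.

Group readings by sensor.
Per group compute: SUM(hour), COUNT(*), ROUND(AVG(hour), 2).
HAVING: drop groups with fewer than 2 rows.
  S14: ids {3} → SUM(hour)=22, COUNT(*)=1, ROUND(AVG(hour), 2)=22
  S17: ids {2, 5} → SUM(hour)=14, COUNT(*)=2, ROUND(AVG(hour), 2)=7
  S18: ids {1, 9} → SUM(hour)=39, COUNT(*)=2, ROUND(AVG(hour), 2)=19.5
  S2: ids {4, 6, 7, 8} → SUM(hour)=60, COUNT(*)=4, ROUND(AVG(hour), 2)=15

S17 | 14 | 2 | 7 ; S18 | 39 | 2 | 19.5 ; S2 | 60 | 4 | 15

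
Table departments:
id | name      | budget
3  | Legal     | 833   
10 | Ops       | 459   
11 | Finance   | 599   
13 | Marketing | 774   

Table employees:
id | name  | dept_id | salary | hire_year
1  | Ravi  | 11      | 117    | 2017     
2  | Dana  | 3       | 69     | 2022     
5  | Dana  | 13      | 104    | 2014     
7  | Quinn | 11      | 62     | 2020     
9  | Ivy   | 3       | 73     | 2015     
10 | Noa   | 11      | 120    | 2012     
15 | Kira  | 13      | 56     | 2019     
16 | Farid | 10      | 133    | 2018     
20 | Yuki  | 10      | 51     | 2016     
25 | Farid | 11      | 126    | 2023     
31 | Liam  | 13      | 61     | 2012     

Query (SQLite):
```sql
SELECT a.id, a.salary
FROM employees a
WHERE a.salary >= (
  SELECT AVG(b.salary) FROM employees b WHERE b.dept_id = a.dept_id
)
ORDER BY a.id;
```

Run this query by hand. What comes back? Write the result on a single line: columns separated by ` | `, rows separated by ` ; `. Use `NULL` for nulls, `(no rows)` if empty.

1 | 117 ; 5 | 104 ; 9 | 73 ; 10 | 120 ; 16 | 133 ; 25 | 126

For each employees row a, compute AVG(salary) over rows sharing a.dept_id.
Keep row a if a.salary >= that per-group AVG.
  dept_id=3: AVG(salary) = 71.0
  dept_id=10: AVG(salary) = 92.0
  dept_id=11: AVG(salary) = 106.25
  dept_id=13: AVG(salary) = 73.666667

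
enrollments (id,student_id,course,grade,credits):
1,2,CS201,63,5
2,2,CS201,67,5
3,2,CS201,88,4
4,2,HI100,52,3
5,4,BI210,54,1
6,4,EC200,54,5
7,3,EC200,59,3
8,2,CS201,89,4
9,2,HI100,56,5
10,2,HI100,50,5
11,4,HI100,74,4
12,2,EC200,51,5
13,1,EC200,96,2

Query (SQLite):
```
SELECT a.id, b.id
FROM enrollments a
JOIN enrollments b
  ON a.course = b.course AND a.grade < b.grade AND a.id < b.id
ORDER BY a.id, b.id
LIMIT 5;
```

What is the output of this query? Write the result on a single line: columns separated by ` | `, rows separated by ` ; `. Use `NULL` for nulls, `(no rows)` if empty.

Pairs (a,b) with same course, a.grade < b.grade, a.id < b.id.
course groups: BI210:{5} CS201:{1,2,3,8} EC200:{6,7,12,13} HI100:{4,9,10,11}
Ordered by (a.id, b.id); first 5.

1 | 2 ; 1 | 3 ; 1 | 8 ; 2 | 3 ; 2 | 8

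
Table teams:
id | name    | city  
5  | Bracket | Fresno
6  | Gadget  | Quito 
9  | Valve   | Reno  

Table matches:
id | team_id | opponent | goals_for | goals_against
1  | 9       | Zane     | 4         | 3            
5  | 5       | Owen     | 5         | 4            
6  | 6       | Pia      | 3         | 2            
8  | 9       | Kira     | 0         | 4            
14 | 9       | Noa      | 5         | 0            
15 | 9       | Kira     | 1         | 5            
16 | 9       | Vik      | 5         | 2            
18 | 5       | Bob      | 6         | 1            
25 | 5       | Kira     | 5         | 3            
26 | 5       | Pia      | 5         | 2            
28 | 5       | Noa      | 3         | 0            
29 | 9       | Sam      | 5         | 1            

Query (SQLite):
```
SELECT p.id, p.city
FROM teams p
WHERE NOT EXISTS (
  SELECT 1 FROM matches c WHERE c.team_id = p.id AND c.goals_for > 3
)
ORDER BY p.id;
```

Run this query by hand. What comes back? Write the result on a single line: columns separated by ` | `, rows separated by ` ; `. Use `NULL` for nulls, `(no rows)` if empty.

6 | Quito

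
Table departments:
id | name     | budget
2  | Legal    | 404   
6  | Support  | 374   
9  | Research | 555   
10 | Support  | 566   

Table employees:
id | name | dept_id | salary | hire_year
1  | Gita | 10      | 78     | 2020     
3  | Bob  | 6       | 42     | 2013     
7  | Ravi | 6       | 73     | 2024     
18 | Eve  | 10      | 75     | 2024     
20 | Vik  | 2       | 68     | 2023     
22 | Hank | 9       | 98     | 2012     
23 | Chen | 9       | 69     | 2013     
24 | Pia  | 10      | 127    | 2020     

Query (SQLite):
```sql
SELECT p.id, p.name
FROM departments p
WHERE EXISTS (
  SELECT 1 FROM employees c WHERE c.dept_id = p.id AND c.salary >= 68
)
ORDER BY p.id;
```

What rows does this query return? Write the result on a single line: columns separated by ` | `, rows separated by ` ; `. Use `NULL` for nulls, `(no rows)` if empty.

2 | Legal ; 6 | Support ; 9 | Research ; 10 | Support

For each departments row, check whether any employees with matching dept_id has salary >= 68.
Keep rows where that is true.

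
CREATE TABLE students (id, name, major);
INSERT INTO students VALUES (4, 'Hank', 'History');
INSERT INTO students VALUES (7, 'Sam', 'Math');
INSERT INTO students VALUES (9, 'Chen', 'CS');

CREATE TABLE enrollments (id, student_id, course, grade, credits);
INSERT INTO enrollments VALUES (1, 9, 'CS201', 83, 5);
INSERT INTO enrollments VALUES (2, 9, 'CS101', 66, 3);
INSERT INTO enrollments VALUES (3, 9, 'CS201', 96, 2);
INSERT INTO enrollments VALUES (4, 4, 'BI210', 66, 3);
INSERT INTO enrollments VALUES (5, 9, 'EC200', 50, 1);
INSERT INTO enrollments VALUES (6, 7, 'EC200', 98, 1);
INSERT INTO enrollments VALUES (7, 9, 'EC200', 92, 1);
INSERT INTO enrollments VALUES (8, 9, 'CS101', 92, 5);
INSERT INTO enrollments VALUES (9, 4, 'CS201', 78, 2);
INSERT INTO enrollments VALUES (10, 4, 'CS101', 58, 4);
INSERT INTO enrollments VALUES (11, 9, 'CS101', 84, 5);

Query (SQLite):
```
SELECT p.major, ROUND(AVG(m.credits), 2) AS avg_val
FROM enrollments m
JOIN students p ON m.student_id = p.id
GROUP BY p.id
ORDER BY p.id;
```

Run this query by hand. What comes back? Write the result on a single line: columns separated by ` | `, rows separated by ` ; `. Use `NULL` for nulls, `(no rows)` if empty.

Join each enrollments row to its students via student_id.
Group joined rows by students.id; compute ROUND(AVG(m.credits), 2) per group.
  4: ids {4, 9, 10} → ROUND(AVG(m.credits), 2)=3
  7: ids {6} → ROUND(AVG(m.credits), 2)=1
  9: ids {1, 2, 3, 5, 7, 8, 11} → ROUND(AVG(m.credits), 2)=3.14

History | 3 ; Math | 1 ; CS | 3.14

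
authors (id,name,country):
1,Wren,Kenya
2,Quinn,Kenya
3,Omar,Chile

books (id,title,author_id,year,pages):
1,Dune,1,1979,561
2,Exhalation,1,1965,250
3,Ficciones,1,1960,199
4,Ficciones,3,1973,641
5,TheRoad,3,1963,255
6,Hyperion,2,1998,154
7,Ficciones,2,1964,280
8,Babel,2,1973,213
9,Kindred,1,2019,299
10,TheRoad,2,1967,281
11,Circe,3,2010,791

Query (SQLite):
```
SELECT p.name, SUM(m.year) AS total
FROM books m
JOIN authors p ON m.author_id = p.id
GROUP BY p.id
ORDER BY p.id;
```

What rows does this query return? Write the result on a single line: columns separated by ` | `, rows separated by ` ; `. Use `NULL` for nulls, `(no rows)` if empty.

Wren | 7923 ; Quinn | 7902 ; Omar | 5946

Join each books row to its authors via author_id.
Group joined rows by authors.id; compute SUM(m.year) per group.
  1: ids {1, 2, 3, 9} → SUM(m.year)=7923
  2: ids {6, 7, 8, 10} → SUM(m.year)=7902
  3: ids {4, 5, 11} → SUM(m.year)=5946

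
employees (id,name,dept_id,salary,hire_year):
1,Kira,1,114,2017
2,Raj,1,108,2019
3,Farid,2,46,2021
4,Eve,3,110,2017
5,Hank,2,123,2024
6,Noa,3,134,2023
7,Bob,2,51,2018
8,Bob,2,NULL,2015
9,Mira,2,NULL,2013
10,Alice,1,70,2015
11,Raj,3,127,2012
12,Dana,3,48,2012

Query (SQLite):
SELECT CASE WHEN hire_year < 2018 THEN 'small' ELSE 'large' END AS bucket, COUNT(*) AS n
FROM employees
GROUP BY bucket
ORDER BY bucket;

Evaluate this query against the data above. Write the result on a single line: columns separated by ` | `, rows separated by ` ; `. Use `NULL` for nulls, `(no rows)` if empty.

large | 5 ; small | 7

Bucket rows by hire_year < 2018 → 'small' else 'large'; count each bucket.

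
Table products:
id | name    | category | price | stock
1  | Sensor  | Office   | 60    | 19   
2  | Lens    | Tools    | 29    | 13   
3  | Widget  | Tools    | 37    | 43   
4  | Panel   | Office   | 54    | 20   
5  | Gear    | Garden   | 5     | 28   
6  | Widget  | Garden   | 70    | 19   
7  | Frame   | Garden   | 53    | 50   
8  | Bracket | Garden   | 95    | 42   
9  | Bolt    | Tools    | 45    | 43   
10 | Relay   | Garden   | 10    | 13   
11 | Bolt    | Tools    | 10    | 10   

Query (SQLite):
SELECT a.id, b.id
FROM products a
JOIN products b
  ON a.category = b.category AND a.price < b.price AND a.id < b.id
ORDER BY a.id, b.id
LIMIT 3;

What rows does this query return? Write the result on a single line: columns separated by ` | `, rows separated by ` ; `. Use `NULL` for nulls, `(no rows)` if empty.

Pairs (a,b) with same category, a.price < b.price, a.id < b.id.
category groups: Garden:{5,6,7,8,10} Office:{1,4} Tools:{2,3,9,11}
Ordered by (a.id, b.id); first 3.

2 | 3 ; 2 | 9 ; 3 | 9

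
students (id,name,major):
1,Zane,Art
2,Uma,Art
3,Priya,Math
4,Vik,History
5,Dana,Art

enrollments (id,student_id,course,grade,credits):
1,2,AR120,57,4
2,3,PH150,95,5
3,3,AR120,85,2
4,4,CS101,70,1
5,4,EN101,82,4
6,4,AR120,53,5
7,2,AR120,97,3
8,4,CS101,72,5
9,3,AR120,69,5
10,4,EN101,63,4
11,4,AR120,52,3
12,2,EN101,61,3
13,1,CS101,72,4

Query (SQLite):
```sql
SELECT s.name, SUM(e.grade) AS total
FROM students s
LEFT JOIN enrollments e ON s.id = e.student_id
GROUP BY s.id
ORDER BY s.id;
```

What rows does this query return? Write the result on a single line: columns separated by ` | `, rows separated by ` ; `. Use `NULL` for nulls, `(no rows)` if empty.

Zane | 72 ; Uma | 215 ; Priya | 249 ; Vik | 392 ; Dana | NULL

LEFT JOIN keeps every students row; unmatched ones get NULL for enrollments columns.
Group by students.id and compute SUM(e.grade). SUM over an all-NULL group is NULL.
  1: ids {13} → SUM(e.grade)=72
  2: ids {1, 7, 12} → SUM(e.grade)=215
  3: ids {2, 3, 9} → SUM(e.grade)=249
  4: ids {4, 5, 6, 8, 10, 11} → SUM(e.grade)=392
  5: ids {—} → SUM(e.grade)=NULL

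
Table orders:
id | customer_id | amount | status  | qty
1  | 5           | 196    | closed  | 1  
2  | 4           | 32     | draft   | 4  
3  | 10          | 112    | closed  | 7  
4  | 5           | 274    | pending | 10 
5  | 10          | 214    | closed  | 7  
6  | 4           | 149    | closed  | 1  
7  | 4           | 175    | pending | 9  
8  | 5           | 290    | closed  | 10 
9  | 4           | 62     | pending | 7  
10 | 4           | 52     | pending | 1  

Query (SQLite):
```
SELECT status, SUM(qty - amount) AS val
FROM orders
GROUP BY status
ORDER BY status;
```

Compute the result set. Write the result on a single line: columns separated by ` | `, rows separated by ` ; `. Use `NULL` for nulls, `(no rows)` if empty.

closed | -935 ; draft | -28 ; pending | -536

For each row compute qty - amount.
Group by status; take SUM of the expression per group.
  closed: ids {1, 3, 5, 6, 8} → SUM(qty - amount)=-935
  draft: ids {2} → SUM(qty - amount)=-28
  pending: ids {4, 7, 9, 10} → SUM(qty - amount)=-536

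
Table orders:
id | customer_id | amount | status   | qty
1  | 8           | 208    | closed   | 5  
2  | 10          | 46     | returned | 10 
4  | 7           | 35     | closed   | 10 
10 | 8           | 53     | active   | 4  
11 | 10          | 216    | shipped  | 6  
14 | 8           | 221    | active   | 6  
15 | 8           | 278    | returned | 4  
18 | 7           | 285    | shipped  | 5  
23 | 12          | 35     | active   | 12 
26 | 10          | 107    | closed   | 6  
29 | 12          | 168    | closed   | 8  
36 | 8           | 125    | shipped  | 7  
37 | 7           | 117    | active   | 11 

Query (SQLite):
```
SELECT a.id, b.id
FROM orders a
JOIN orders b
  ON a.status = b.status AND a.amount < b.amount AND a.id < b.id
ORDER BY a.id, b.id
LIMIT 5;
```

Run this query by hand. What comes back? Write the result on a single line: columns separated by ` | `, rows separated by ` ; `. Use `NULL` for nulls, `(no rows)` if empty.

2 | 15 ; 4 | 26 ; 4 | 29 ; 10 | 14 ; 10 | 37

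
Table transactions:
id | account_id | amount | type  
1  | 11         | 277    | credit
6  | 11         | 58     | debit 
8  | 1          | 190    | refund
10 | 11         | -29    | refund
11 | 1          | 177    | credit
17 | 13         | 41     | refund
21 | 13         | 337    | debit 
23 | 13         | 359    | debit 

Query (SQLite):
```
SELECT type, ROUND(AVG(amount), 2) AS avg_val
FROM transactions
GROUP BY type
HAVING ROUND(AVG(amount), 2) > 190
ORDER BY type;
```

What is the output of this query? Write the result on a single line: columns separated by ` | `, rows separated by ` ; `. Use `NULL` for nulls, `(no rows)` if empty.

credit | 227 ; debit | 251.33

Partition transactions by type; compute ROUND(AVG(amount), 2) within each group.
HAVING: keep groups where ROUND(AVG(amount), 2) > 190.
  credit: ids {1, 11} → ROUND(AVG(amount), 2)=227
  debit: ids {6, 21, 23} → ROUND(AVG(amount), 2)=251.33
  refund: ids {8, 10, 17} → ROUND(AVG(amount), 2)=67.33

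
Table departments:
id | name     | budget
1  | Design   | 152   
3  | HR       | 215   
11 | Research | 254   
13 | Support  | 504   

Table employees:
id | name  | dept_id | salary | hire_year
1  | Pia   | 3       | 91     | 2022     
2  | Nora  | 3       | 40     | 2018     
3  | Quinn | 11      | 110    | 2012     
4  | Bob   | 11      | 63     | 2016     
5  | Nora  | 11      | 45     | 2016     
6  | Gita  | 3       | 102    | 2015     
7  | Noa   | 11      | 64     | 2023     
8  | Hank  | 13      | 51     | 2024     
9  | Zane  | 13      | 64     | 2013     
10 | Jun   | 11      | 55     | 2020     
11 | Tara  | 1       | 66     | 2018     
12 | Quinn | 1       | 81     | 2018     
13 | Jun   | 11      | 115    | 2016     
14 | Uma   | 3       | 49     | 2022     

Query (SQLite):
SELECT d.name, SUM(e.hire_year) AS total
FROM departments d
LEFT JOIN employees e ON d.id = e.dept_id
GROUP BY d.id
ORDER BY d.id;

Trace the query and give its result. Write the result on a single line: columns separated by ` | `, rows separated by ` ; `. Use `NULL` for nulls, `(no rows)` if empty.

Design | 4036 ; HR | 8077 ; Research | 12103 ; Support | 4037

LEFT JOIN keeps every departments row; unmatched ones get NULL for employees columns.
Group by departments.id and compute SUM(e.hire_year). SUM over an all-NULL group is NULL.
  1: ids {11, 12} → SUM(e.hire_year)=4036
  3: ids {1, 2, 6, 14} → SUM(e.hire_year)=8077
  11: ids {3, 4, 5, 7, 10, 13} → SUM(e.hire_year)=12103
  13: ids {8, 9} → SUM(e.hire_year)=4037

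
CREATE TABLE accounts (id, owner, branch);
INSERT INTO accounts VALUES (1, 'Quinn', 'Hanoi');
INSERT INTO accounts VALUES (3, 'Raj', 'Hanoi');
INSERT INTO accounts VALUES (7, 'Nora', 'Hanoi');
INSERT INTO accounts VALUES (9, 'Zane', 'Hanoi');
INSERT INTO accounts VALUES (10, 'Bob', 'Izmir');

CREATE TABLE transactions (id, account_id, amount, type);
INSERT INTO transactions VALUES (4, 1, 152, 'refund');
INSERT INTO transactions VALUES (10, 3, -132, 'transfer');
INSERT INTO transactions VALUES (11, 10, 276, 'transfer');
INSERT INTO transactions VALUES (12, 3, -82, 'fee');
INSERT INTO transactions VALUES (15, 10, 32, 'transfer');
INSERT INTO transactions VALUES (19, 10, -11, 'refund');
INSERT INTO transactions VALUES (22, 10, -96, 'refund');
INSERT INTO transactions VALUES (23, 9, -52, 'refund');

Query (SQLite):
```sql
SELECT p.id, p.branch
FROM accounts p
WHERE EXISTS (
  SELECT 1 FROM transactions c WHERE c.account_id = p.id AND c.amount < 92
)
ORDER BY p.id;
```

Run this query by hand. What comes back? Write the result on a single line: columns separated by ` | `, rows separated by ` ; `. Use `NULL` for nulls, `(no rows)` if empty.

For each accounts row, check whether any transactions with matching account_id has amount < 92.
Keep rows where that is true.

3 | Hanoi ; 9 | Hanoi ; 10 | Izmir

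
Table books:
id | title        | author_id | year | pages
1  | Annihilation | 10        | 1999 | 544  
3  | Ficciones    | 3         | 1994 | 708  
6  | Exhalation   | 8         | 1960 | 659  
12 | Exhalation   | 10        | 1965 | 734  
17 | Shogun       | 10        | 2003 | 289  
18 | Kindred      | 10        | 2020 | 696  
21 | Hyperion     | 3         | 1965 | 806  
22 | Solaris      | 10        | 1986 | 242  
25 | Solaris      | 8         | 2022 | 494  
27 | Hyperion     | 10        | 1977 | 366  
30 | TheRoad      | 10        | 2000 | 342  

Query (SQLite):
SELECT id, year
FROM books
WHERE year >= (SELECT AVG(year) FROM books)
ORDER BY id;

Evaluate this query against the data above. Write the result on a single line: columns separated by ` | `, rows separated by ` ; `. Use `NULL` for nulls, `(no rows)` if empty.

Scalar subquery: AVG(year) over all books rows = 1990.090909 (≈; comparison uses full precision).
Keep rows where year >= that value.

1 | 1999 ; 3 | 1994 ; 17 | 2003 ; 18 | 2020 ; 25 | 2022 ; 30 | 2000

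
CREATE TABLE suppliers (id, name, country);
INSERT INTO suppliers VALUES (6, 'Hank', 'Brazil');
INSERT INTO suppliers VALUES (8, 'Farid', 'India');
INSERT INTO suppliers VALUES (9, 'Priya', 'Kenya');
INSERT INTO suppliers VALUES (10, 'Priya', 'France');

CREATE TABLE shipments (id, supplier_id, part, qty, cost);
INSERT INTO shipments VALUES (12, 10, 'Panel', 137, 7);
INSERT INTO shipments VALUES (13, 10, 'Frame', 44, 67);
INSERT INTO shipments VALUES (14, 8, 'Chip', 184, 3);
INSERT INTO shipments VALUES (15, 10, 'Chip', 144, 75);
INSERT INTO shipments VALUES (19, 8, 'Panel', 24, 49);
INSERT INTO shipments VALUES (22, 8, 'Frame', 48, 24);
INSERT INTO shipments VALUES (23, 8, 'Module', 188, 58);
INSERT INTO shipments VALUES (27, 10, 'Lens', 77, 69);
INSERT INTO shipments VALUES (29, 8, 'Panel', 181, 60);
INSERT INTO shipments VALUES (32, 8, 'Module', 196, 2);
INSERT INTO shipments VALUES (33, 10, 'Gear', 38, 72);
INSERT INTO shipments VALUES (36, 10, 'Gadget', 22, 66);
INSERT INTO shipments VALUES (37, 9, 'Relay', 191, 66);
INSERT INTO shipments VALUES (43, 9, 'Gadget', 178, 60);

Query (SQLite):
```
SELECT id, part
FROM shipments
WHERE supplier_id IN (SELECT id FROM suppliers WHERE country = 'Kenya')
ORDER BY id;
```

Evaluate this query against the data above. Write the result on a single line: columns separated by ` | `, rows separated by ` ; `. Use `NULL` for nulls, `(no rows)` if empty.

Inner query: suppliers.id where country = 'Kenya'.
Outer: keep shipments rows whose supplier_id is in that set.
Inner query → {9}

37 | Relay ; 43 | Gadget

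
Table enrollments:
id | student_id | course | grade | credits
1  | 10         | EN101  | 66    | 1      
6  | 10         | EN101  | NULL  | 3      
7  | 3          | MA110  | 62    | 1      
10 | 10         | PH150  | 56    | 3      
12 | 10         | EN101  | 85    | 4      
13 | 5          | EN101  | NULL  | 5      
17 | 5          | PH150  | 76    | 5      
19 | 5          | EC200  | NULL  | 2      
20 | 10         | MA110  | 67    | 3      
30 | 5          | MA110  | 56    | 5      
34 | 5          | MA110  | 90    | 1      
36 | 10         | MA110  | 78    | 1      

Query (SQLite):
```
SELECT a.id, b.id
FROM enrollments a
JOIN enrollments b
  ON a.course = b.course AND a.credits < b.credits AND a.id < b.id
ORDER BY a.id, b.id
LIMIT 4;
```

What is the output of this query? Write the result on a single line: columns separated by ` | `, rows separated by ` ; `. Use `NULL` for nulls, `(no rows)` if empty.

Pairs (a,b) with same course, a.credits < b.credits, a.id < b.id.
course groups: EC200:{19} EN101:{1,6,12,13} MA110:{7,20,30,34,36} PH150:{10,17}
Ordered by (a.id, b.id); first 4.

1 | 6 ; 1 | 12 ; 1 | 13 ; 6 | 12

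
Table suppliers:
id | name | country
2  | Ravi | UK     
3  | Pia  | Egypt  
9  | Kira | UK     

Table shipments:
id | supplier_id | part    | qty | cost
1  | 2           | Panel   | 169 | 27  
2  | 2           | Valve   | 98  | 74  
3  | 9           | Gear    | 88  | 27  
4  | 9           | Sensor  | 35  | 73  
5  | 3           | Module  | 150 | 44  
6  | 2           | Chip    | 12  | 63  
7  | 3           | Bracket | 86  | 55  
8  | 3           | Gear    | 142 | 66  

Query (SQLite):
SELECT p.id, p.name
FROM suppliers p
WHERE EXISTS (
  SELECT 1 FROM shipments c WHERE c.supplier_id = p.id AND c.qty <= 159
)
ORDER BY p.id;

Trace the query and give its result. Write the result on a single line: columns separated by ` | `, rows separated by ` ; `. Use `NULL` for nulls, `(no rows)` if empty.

2 | Ravi ; 3 | Pia ; 9 | Kira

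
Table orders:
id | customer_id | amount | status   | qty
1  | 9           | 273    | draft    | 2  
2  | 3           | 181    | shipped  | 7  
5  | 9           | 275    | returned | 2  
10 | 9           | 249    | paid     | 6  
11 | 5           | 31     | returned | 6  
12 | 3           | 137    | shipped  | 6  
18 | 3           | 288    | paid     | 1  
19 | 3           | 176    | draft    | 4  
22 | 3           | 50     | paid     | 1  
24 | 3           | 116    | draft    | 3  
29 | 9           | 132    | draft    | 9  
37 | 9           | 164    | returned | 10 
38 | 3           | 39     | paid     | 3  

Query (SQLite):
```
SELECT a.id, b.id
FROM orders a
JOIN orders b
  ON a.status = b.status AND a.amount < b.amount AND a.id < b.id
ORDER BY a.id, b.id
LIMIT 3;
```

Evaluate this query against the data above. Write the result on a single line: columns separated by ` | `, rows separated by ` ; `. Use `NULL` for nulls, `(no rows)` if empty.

Pairs (a,b) with same status, a.amount < b.amount, a.id < b.id.
status groups: draft:{1,19,24,29} paid:{10,18,22,38} returned:{5,11,37} shipped:{2,12}
Ordered by (a.id, b.id); first 3.

10 | 18 ; 11 | 37 ; 24 | 29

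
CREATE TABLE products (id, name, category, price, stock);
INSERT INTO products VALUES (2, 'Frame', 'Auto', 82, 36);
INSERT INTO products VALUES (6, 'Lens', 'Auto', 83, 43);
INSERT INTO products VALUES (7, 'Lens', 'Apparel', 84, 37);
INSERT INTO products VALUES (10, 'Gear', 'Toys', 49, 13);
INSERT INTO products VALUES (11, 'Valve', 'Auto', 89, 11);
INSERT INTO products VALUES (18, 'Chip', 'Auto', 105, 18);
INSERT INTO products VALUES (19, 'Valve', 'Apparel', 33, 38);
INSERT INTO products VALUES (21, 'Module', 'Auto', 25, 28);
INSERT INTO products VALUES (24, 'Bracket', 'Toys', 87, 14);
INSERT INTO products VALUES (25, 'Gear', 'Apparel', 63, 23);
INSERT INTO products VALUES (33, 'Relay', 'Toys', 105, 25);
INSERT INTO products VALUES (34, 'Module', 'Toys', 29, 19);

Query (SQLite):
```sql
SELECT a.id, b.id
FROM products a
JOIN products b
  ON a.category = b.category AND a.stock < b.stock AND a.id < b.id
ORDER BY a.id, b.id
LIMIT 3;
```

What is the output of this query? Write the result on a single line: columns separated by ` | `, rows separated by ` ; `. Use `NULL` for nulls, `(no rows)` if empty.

Pairs (a,b) with same category, a.stock < b.stock, a.id < b.id.
category groups: Apparel:{7,19,25} Auto:{2,6,11,18,21} Toys:{10,24,33,34}
Ordered by (a.id, b.id); first 3.

2 | 6 ; 7 | 19 ; 10 | 24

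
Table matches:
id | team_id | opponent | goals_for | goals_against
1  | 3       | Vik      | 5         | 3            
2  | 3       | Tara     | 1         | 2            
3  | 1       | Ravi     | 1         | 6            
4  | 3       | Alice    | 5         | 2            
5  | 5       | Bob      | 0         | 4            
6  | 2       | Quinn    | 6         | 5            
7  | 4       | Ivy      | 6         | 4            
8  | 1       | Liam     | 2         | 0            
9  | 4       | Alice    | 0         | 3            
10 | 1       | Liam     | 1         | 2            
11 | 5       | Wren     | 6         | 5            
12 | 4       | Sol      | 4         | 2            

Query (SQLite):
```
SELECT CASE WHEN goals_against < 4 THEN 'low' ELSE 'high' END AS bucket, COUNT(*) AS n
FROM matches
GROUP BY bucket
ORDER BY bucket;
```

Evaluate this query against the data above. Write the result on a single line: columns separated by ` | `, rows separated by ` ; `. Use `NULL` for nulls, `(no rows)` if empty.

high | 5 ; low | 7

Bucket rows by goals_against < 4 → 'low' else 'high'; count each bucket.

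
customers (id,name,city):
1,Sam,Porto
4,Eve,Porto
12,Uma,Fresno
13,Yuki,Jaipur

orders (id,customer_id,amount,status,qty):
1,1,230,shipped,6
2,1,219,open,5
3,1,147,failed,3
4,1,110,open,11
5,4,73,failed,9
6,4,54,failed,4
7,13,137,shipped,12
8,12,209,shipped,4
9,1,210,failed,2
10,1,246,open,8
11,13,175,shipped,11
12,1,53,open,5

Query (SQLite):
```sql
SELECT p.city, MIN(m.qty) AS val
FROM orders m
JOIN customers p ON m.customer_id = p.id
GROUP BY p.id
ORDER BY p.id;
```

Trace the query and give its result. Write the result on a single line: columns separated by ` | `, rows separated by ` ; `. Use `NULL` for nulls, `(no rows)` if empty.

Porto | 2 ; Porto | 4 ; Fresno | 4 ; Jaipur | 11

Join each orders row to its customers via customer_id.
Group joined rows by customers.id; compute MIN(m.qty) per group.
  1: ids {1, 2, 3, 4, 9, 10, 12} → MIN(m.qty)=2
  4: ids {5, 6} → MIN(m.qty)=4
  12: ids {8} → MIN(m.qty)=4
  13: ids {7, 11} → MIN(m.qty)=11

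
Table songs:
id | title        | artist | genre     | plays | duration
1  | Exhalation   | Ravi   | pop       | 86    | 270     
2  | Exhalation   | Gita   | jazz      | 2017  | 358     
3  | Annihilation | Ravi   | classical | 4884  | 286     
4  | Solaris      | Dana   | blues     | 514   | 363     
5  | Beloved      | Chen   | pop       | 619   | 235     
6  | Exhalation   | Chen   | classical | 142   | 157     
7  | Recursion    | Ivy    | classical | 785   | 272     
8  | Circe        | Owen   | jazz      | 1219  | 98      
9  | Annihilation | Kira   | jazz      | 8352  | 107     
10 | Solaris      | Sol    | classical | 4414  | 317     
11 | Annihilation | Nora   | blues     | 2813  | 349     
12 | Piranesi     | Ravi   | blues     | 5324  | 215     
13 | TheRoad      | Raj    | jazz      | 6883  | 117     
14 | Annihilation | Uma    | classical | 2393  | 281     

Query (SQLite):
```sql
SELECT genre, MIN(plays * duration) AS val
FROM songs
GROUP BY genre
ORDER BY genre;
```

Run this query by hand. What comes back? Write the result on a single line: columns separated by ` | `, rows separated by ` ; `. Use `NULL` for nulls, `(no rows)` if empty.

blues | 186582 ; classical | 22294 ; jazz | 119462 ; pop | 23220

For each row compute plays * duration.
Group by genre; take MIN of the expression per group.
  blues: ids {4, 11, 12} → MIN(plays * duration)=186582
  classical: ids {3, 6, 7, 10, 14} → MIN(plays * duration)=22294
  jazz: ids {2, 8, 9, 13} → MIN(plays * duration)=119462
  pop: ids {1, 5} → MIN(plays * duration)=23220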